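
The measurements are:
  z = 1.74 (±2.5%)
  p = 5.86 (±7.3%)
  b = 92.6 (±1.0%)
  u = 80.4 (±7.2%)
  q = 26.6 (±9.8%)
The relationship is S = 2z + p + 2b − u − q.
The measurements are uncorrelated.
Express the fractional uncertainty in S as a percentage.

Each term contributes (cᵢ δxᵢ)² to (δS)²:
  (2·δz)² = 0.00757;  (δp)² = 0.183;  (2·δb)² = 3.43;  (δu)² = 33.5;  (δq)² = 6.80
δS = √(43.9) = 6.63
S = 87.5, so δS/S = 6.63/87.5 = 0.0757.

7.57%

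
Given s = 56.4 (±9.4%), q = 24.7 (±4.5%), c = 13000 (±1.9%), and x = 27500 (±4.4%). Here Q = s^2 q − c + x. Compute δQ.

Let p = s^2·q = 78600. δp/p = √((2·δs/s)² + (1·δq/q)²) = √(0.0353 + 0.00202) = 0.193, so δp = 15200.
Q = p − c + x: δQ = √(δp² + δc² + δx²) = √(2.31e+08 + 61000 + 1.46e+06) = 15200

15200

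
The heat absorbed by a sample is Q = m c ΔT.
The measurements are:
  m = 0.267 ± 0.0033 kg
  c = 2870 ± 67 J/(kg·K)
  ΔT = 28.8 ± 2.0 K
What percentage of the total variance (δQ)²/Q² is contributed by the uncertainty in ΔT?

87.4%

(δQ/Q)² = (1·δm/m)² + (1·δc/c)² + (1·δΔT/ΔT)²
  m term: (1×0.0124)² = 0.000153
  c term: (1×0.0233)² = 0.000545
  ΔT term: (1×0.0694)² = 0.00482
Total = 0.00552. Share from ΔT = 0.00482/0.00552 = 0.874.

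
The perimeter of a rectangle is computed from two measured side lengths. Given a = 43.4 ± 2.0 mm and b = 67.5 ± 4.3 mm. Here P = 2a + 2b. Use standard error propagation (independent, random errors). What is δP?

9.48 mm

Absolute uncertainties add in quadrature for a linear combination:
  (2·δa)² = 16.0;  (2·δb)² = 74.0
δP = √(90.0) = 9.48 mm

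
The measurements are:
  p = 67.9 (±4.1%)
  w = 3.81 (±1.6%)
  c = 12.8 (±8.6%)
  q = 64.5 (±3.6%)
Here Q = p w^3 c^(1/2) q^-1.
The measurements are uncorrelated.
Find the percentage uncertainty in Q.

8.44%

For a monomial Q ∝ p, w^3, c^(1/2), q^-1, fractional errors add in quadrature:
  (1·δp/p)² = (1×0.0410)² = 0.00168;  (3·δw/w)² = (3×0.0160)² = 0.00230;  (½·δc/c)² = (0.5×0.0860)² = 0.00185;  (-1·δq/q)² = (-1×0.0360)² = 0.00130
δQ/Q = √(0.00713) = 0.0844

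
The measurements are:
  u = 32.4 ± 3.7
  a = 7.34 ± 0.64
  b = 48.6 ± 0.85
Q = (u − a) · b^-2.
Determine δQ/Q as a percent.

Let w = u − a = 25.1. δw = √(δu² + δa²) = √(13.7 + 0.410) = 3.75, so δw/w = 0.150.
Q is then a monomial in w, b:
δQ/Q = √((δw/w)² + (-2·δb/b)²) = √(0.0225 + 0.00122) = 0.154

15.4%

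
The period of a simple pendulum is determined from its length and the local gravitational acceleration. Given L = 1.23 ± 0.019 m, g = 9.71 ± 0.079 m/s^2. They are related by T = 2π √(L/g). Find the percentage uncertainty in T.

Relative error in a monomial: (δT/T)² = Σ (nᵢ · δxᵢ/xᵢ)².
  (½·δL/L)² = (0.5×0.0154)² = 5.97e-05;  (−½·δg/g)² = (-0.5×0.00814)² = 1.65e-05
δT/T = √(7.62e-05) = 0.00873

0.873%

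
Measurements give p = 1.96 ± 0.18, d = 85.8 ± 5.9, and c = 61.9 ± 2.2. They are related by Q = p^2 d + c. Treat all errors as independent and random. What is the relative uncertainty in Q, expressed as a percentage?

Let w = p^2·d = 330. δw/w = √((2·δp/p)² + (1·δd/d)²) = √(0.0337 + 0.00473) = 0.196, so δw = 64.6.
Q = w + c: δQ = √(δw² + δc²) = √(4180 + 4.84) = 64.7
Q = 392, so δQ/Q = 64.7/392 = 0.165.

16.5%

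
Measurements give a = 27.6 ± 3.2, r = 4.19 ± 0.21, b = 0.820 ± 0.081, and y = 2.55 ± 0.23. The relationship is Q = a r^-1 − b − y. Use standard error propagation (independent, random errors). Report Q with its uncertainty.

3.22 ± 0.867

Let p = a·r^-1 = 6.59. δp/p = √((1·δa/a)² + (-1·δr/r)²) = √(0.0134 + 0.00251) = 0.126, so δp = 0.832.
Q = p − b − y: δQ = √(δp² + δb² + δy²) = √(0.692 + 0.00656 + 0.0529) = 0.867
Q = 3.22.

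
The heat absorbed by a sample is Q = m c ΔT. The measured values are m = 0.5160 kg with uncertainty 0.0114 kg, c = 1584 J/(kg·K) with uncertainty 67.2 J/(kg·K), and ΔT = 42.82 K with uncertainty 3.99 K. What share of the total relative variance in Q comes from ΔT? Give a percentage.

(δQ/Q)² = (1·δm/m)² + (1·δc/c)² + (1·δΔT/ΔT)²
  m term: (1×0.0221)² = 0.000488
  c term: (1×0.0424)² = 0.00180
  ΔT term: (1×0.0932)² = 0.00868
Total = 0.0110. Share from ΔT = 0.00868/0.0110 = 0.791.

79.1%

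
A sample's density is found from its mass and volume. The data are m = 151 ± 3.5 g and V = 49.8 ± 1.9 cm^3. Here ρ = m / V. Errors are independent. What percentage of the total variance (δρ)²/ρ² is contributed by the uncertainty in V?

73.0%

(δρ/ρ)² = (1·δm/m)² + (-1·δV/V)²
  m term: (1×0.0232)² = 0.000537
  V term: (-1×0.0382)² = 0.00146
Total = 0.00199. Share from V = 0.00146/0.00199 = 0.730.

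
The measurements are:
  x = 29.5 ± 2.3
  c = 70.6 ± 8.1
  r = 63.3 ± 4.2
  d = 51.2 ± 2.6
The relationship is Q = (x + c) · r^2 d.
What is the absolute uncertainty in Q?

Let u = x + c = 100. δu = √(δx² + δc²) = √(5.29 + 65.6) = 8.42, so δu/u = 0.0841.
Q is then a monomial in u, r, d:
δQ/Q = √((δu/u)² + (2·δr/r)² + (1·δd/d)²) = √(0.00708 + 0.0176 + 0.00258) = 0.165
Q = 2.05e+07, so δQ = 0.165 × 2.05e+07 = 3.39e+06.

3.39e+06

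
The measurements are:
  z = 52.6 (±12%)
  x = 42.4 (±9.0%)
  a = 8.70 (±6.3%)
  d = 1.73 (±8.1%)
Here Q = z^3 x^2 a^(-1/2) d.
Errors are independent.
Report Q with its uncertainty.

Since Q is a product/quotient, work with relative uncertainties:
  (3·δz/z)² = (3×0.120)² = 0.130;  (2·δx/x)² = (2×0.0900)² = 0.0324;  (−½·δa/a)² = (-0.5×0.0630)² = 0.000992;  (1·δd/d)² = (1×0.0810)² = 0.00656
δQ/Q = √(0.170) = 0.412
Q = 1.53e+08, so δQ = 0.412 × 1.53e+08 = 6.32e+07.

(1.53 ± 0.632) × 10^8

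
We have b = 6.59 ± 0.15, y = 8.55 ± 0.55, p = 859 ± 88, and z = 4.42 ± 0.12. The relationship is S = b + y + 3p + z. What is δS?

264

For a sum/difference, combine absolute errors in quadrature:
  (δb)² = 0.0225;  (δy)² = 0.303;  (3·δp)² = 69700;  (δz)² = 0.0144
δS = √(69700) = 264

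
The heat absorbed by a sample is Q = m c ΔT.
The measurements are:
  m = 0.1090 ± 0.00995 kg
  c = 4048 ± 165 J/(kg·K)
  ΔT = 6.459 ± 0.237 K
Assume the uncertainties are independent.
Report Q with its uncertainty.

Since Q is a product/quotient, work with relative uncertainties:
  (1·δm/m)² = (1×0.0913)² = 0.00833;  (1·δc/c)² = (1×0.0408)² = 0.00166;  (1·δΔT/ΔT)² = (1×0.0367)² = 0.00135
δQ/Q = √(0.0113) = 0.106
Q = 2850 J, so δQ = 0.106 × 2850 = 303 J.

2850 ± 303 J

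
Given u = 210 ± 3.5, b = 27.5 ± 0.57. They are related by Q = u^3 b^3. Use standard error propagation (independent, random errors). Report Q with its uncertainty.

(1.93 ± 0.154) × 10^11

Q is a product of powers, so relative uncertainties combine in quadrature:
  (3·δu/u)² = (3×0.0167)² = 0.00250;  (3·δb/b)² = (3×0.0207)² = 0.00387
δQ/Q = √(0.00637) = 0.0798
Q = 1.93e+11, so δQ = 0.0798 × 1.93e+11 = 1.54e+10.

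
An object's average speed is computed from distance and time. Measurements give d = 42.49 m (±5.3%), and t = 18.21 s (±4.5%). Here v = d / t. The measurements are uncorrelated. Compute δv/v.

0.0695

Since v is a product/quotient, work with relative uncertainties:
  (1·δd/d)² = (1×0.0530)² = 0.00281;  (-1·δt/t)² = (-1×0.0450)² = 0.00202
δv/v = √(0.00483) = 0.0695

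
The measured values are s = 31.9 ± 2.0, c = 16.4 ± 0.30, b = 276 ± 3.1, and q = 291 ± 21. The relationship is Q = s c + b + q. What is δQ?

40.2

Let p = s·c = 523. δp/p = √((1·δs/s)² + (1·δc/c)²) = √(0.00393 + 0.000335) = 0.0653, so δp = 34.2.
Q = p + b + q: δQ = √(δp² + δb² + δq²) = √(1170 + 9.61 + 441) = 40.2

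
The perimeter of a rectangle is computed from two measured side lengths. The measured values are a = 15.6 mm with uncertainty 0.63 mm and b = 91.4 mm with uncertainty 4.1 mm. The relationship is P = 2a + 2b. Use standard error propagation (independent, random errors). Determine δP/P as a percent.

Sums and differences: (δP)² = Σ (cᵢ δxᵢ)².
  (2·δa)² = 1.59;  (2·δb)² = 67.2
δP = √(68.8) = 8.30 mm
P = 214 mm, so δP/P = 8.30/214 = 0.0388.

3.88%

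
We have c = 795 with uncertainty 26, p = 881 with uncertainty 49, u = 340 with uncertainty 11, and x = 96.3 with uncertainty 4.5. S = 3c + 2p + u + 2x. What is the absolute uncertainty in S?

126

For a sum/difference, combine absolute errors in quadrature:
  (3·δc)² = 6080;  (2·δp)² = 9600;  (δu)² = 121;  (2·δx)² = 81.0
δS = √(15900) = 126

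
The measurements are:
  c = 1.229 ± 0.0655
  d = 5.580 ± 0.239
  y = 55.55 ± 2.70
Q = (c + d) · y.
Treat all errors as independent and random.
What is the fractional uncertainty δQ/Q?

Let u = c + d = 6.809. δu = √(δc² + δd²) = √(0.00429 + 0.0571) = 0.248, so δu/u = 0.0364.
Q is then a monomial in u, y:
δQ/Q = √((δu/u)² + (1·δy/y)²) = √(0.00132 + 0.00236) = 0.0607

0.0607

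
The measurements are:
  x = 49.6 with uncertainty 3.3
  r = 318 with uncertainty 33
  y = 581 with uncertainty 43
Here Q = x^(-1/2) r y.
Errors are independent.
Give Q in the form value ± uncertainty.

26200 ± 3460

Q is a product of powers, so relative uncertainties combine in quadrature:
  (−½·δx/x)² = (-0.5×0.0665)² = 0.00111;  (1·δr/r)² = (1×0.104)² = 0.0108;  (1·δy/y)² = (1×0.0740)² = 0.00548
δQ/Q = √(0.0174) = 0.132
Q = 26200, so δQ = 0.132 × 26200 = 3460.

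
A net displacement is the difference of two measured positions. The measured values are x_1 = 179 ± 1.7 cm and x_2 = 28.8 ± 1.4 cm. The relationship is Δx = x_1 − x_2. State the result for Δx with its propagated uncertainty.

Absolute uncertainties add in quadrature for a linear combination:
  (δx_1)² = 2.89;  (δx_2)² = 1.96
δΔx = √(4.85) = 2.20 cm
Δx = 150 cm.

150 ± 2.20 cm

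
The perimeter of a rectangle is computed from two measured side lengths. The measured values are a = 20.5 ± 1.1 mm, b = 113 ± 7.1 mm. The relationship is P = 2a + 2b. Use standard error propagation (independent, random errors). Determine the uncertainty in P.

Sums and differences: (δP)² = Σ (cᵢ δxᵢ)².
  (2·δa)² = 4.84;  (2·δb)² = 202
δP = √(206) = 14.4 mm

14.4 mm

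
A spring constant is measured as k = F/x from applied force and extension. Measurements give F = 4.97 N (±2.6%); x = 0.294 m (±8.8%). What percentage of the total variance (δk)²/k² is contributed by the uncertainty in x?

92.0%

(δk/k)² = (1·δF/F)² + (-1·δx/x)²
  F term: (1×0.0260)² = 0.000676
  x term: (-1×0.0880)² = 0.00774
Total = 0.00842. Share from x = 0.00774/0.00842 = 0.920.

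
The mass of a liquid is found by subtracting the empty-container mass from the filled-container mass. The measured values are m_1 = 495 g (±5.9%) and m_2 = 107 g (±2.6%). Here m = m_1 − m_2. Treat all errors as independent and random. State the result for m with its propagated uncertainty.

Each term contributes (cᵢ δxᵢ)² to (δm)²:
  (δm_1)² = 853;  (δm_2)² = 7.74
δm = √(861) = 29.3 g
m = 388 g.

388 ± 29.3 g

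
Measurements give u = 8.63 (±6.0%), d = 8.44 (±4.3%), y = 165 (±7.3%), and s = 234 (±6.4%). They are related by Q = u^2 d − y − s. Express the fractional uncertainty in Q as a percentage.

35.9%

Let p = u^2·d = 629. δp/p = √((2·δu/u)² + (1·δd/d)²) = √(0.0144 + 0.00185) = 0.127, so δp = 80.1.
Q = p − y − s: δQ = √(δp² + δy² + δs²) = √(6420 + 145 + 224) = 82.4
Q = 230, so δQ/Q = 82.4/230 = 0.359.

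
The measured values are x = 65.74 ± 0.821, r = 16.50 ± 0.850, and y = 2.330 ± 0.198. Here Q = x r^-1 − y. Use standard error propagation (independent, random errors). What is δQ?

Let p = x·r^-1 = 3.984. δp/p = √((1·δx/x)² + (-1·δr/r)²) = √(0.000156 + 0.00265) = 0.0530, so δp = 0.211.
Q = p − y: δQ = √(δp² + δy²) = √(0.0446 + 0.0392) = 0.289

0.289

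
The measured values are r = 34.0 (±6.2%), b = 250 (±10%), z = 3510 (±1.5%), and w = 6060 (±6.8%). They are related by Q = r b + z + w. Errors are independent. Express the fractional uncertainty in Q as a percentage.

Let p = r·b = 8500. δp/p = √((1·δr/r)² + (1·δb/b)²) = √(0.00384 + 0.0100) = 0.118, so δp = 1000.
Q = p + z + w: δQ = √(δp² + δz² + δw²) = √(1e+06 + 2770 + 1.7e+05) = 1080
Q = 18100, so δQ/Q = 1080/18100 = 0.0599.

5.99%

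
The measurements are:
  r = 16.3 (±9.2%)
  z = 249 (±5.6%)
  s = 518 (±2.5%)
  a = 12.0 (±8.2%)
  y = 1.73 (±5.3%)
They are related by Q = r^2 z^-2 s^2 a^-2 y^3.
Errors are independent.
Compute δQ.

Since Q is a product/quotient, work with relative uncertainties:
  (2·δr/r)² = (2×0.0920)² = 0.0339;  (-2·δz/z)² = (-2×0.0560)² = 0.0125;  (2·δs/s)² = (2×0.0250)² = 0.00250;  (-2·δa/a)² = (-2×0.0820)² = 0.0269;  (3·δy/y)² = (3×0.0530)² = 0.0253
δQ/Q = √(0.101) = 0.318
Q = 41.3, so δQ = 0.318 × 41.3 = 13.1.

13.1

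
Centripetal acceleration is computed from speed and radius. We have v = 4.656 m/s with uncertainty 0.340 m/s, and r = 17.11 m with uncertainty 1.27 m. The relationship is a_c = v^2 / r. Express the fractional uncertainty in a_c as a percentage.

Products/powers → add relative errors in quadrature, weighted by exponent:
  (2·δv/v)² = (2×0.0730)² = 0.0213;  (-1·δr/r)² = (-1×0.0742)² = 0.00551
δa_c/a_c = √(0.0268) = 0.164

16.4%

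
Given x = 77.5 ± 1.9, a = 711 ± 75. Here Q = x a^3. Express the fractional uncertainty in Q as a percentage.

31.7%

Each factor contributes (exponent × relative error)² to (δQ/Q)²:
  (1·δx/x)² = (1×0.0245)² = 0.000601;  (3·δa/a)² = (3×0.105)² = 0.100
δQ/Q = √(0.101) = 0.317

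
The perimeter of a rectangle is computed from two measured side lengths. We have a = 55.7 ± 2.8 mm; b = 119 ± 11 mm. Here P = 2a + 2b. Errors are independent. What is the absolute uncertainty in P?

22.7 mm

Each term contributes (cᵢ δxᵢ)² to (δP)²:
  (2·δa)² = 31.4;  (2·δb)² = 484
δP = √(515) = 22.7 mm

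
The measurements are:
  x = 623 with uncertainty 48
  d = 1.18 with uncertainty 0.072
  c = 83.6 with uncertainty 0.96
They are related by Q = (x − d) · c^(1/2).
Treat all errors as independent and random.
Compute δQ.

Let u = x − d = 622. δu = √(δx² + δd²) = √(2300 + 0.00518) = 48.0, so δu/u = 0.0772.
Q is then a monomial in u, c:
δQ/Q = √((δu/u)² + (½·δc/c)²) = √(0.00596 + 3.3e-05) = 0.0774
Q = 5690, so δQ = 0.0774 × 5690 = 440.

440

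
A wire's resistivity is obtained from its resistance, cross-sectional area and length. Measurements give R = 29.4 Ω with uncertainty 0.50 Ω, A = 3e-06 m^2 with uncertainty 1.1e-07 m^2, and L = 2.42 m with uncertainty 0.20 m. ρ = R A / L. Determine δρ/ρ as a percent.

For a monomial ρ ∝ R, A, L^-1, fractional errors add in quadrature:
  (1·δR/R)² = (1×0.0170)² = 0.000289;  (1·δA/A)² = (1×0.0367)² = 0.00134;  (-1·δL/L)² = (-1×0.0826)² = 0.00683
δρ/ρ = √(0.00846) = 0.0920

9.20%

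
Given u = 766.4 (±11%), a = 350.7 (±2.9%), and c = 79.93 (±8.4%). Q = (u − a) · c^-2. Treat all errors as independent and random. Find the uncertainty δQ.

0.0172

Let w = u − a = 415.7. δw = √(δu² + δa²) = √(7110 + 103) = 84.9, so δw/w = 0.204.
Q is then a monomial in w, c:
δQ/Q = √((δw/w)² + (-2·δc/c)²) = √(0.0417 + 0.0282) = 0.264
Q = 0.06507, so δQ = 0.264 × 0.06507 = 0.0172.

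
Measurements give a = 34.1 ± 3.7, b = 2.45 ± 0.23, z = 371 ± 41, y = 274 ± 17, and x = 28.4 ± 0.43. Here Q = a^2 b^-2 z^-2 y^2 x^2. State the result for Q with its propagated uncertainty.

Q is a product of powers, so relative uncertainties combine in quadrature:
  (2·δa/a)² = (2×0.109)² = 0.0471;  (-2·δb/b)² = (-2×0.0939)² = 0.0353;  (-2·δz/z)² = (-2×0.111)² = 0.0489;  (2·δy/y)² = (2×0.0620)² = 0.0154;  (2·δx/x)² = (2×0.0151)² = 0.000917
δQ/Q = √(0.148) = 0.384
Q = 85200, so δQ = 0.384 × 85200 = 32700.

85200 ± 32700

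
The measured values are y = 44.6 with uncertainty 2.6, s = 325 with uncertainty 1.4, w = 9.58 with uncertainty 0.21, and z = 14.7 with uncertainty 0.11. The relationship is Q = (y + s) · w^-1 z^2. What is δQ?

231

Let u = y + s = 370. δu = √(δy² + δs²) = √(6.76 + 1.96) = 2.95, so δu/u = 0.00799.
Q is then a monomial in u, w, z:
δQ/Q = √((δu/u)² + (-1·δw/w)² + (2·δz/z)²) = √(6.38e-05 + 0.000481 + 0.000224) = 0.0277
Q = 8340, so δQ = 0.0277 × 8340 = 231.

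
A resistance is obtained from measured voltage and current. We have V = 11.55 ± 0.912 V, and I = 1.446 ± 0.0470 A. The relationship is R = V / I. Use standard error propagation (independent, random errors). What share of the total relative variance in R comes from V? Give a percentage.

85.5%

(δR/R)² = (1·δV/V)² + (-1·δI/I)²
  V term: (1×0.0790)² = 0.00623
  I term: (-1×0.0325)² = 0.00106
Total = 0.00729. Share from V = 0.00623/0.00729 = 0.855.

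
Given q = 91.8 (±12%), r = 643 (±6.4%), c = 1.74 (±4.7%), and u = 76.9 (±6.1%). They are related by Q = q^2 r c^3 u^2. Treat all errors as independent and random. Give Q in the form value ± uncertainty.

For a monomial Q ∝ q^2, r, c^3, u^2, fractional errors add in quadrature:
  (2·δq/q)² = (2×0.120)² = 0.0576;  (1·δr/r)² = (1×0.0640)² = 0.00410;  (3·δc/c)² = (3×0.0470)² = 0.0199;  (2·δu/u)² = (2×0.0610)² = 0.0149
δQ/Q = √(0.0965) = 0.311
Q = 1.69e+11, so δQ = 0.311 × 1.69e+11 = 5.24e+10.

(1.69 ± 0.524) × 10^11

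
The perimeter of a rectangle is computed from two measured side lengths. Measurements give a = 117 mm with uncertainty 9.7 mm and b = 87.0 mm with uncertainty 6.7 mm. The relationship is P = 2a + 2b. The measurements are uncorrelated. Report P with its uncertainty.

Sums and differences: (δP)² = Σ (cᵢ δxᵢ)².
  (2·δa)² = 376;  (2·δb)² = 180
δP = √(556) = 23.6 mm
P = 408 mm.

408 ± 23.6 mm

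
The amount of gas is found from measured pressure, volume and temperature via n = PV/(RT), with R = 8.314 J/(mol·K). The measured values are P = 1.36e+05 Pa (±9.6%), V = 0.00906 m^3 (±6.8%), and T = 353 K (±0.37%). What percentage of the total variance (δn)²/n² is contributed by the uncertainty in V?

33.4%

(δn/n)² = (1·δP/P)² + (1·δV/V)² + (-1·δT/T)²
  P term: (1×0.0960)² = 0.00922
  V term: (1×0.0680)² = 0.00462
  T term: (-1×0.00370)² = 1.37e-05
Total = 0.0139. Share from V = 0.00462/0.0139 = 0.334.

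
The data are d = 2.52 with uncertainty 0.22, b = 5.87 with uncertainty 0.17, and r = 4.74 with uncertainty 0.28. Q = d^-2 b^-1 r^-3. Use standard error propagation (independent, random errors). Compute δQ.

Since Q is a product/quotient, work with relative uncertainties:
  (-2·δd/d)² = (-2×0.0873)² = 0.0305;  (-1·δb/b)² = (-1×0.0290)² = 0.000839;  (-3·δr/r)² = (-3×0.0591)² = 0.0314
δQ/Q = √(0.0627) = 0.250
Q = 0.000252, so δQ = 0.250 × 0.000252 = 6.31e-05.

6.31e-05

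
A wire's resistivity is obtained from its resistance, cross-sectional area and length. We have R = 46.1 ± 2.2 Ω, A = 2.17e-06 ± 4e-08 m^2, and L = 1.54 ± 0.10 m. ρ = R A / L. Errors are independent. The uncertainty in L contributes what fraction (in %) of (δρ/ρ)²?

(δρ/ρ)² = (1·δR/R)² + (1·δA/A)² + (-1·δL/L)²
  R term: (1×0.0477)² = 0.00228
  A term: (1×0.0184)² = 0.000340
  L term: (-1×0.0649)² = 0.00422
Total = 0.00683. Share from L = 0.00422/0.00683 = 0.617.

61.7%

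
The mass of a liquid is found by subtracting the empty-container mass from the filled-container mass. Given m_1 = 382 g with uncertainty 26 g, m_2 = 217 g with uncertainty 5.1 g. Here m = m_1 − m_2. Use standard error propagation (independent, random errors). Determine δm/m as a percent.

Absolute uncertainties add in quadrature for a linear combination:
  (δm_1)² = 676;  (δm_2)² = 26.0
δm = √(702) = 26.5 g
m = 165 g, so δm/m = 26.5/165 = 0.161.

16.1%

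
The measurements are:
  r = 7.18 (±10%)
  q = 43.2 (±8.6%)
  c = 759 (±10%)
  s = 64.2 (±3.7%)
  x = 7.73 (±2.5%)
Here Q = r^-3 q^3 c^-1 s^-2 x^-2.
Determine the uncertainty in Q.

4.87e-07

Since Q is a product/quotient, work with relative uncertainties:
  (-3·δr/r)² = (-3×0.100)² = 0.0900;  (3·δq/q)² = (3×0.0860)² = 0.0666;  (-1·δc/c)² = (-1×0.100)² = 0.0100;  (-2·δs/s)² = (-2×0.0370)² = 0.00548;  (-2·δx/x)² = (-2×0.0250)² = 0.00250
δQ/Q = √(0.175) = 0.418
Q = 1.17e-06, so δQ = 0.418 × 1.17e-06 = 4.87e-07.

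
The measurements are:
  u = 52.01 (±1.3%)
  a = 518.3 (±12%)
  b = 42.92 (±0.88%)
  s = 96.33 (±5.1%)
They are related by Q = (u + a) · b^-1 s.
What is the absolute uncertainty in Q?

155

Let w = u + a = 570.3. δw = √(δu² + δa²) = √(0.457 + 3870) = 62.2, so δw/w = 0.109.
Q is then a monomial in w, b, s:
δQ/Q = √((δw/w)² + (-1·δb/b)² + (1·δs/s)²) = √(0.0119 + 7.74e-05 + 0.00260) = 0.121
Q = 1280, so δQ = 0.121 × 1280 = 155.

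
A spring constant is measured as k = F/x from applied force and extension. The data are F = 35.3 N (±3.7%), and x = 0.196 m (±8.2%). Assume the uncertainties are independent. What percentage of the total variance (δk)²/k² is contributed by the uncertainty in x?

83.1%

(δk/k)² = (1·δF/F)² + (-1·δx/x)²
  F term: (1×0.0370)² = 0.00137
  x term: (-1×0.0820)² = 0.00672
Total = 0.00809. Share from x = 0.00672/0.00809 = 0.831.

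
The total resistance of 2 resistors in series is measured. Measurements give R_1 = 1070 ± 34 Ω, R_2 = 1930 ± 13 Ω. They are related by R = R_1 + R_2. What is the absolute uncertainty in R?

36.4 Ω

Absolute uncertainties add in quadrature for a linear combination:
  (δR_1)² = 1160;  (δR_2)² = 169
δR = √(1320) = 36.4 Ω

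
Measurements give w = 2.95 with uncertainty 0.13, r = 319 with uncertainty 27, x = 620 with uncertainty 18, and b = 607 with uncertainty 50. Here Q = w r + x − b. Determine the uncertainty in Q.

Let p = w·r = 941. δp/p = √((1·δw/w)² + (1·δr/r)²) = √(0.00194 + 0.00716) = 0.0954, so δp = 89.8.
Q = p + x − b: δQ = √(δp² + δx² + δb²) = √(8060 + 324 + 2500) = 104

104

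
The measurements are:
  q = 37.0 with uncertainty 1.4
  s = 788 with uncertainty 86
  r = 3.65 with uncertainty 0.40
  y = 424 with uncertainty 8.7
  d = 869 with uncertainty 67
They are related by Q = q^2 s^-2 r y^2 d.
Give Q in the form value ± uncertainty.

Relative error in a monomial: (δQ/Q)² = Σ (nᵢ · δxᵢ/xᵢ)².
  (2·δq/q)² = (2×0.0378)² = 0.00573;  (-2·δs/s)² = (-2×0.109)² = 0.0476;  (1·δr/r)² = (1×0.110)² = 0.0120;  (2·δy/y)² = (2×0.0205)² = 0.00168;  (1·δd/d)² = (1×0.0771)² = 0.00594
δQ/Q = √(0.0730) = 0.270
Q = 1.26e+06, so δQ = 0.270 × 1.26e+06 = 3.4e+05.

(1.26 ± 0.340) × 10^6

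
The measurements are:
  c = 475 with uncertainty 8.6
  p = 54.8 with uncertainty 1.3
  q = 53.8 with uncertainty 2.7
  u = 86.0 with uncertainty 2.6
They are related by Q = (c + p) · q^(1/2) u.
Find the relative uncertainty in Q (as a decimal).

Let w = c + p = 530. δw = √(δc² + δp²) = √(74.0 + 1.69) = 8.70, so δw/w = 0.0164.
Q is then a monomial in w, q, u:
δQ/Q = √((δw/w)² + (½·δq/q)² + (1·δu/u)²) = √(0.000270 + 0.000630 + 0.000914) = 0.0426

0.0426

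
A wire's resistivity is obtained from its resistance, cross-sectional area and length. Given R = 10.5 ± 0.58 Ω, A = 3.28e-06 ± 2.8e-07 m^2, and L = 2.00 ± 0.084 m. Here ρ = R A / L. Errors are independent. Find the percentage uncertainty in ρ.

ρ is a product of powers, so relative uncertainties combine in quadrature:
  (1·δR/R)² = (1×0.0552)² = 0.00305;  (1·δA/A)² = (1×0.0854)² = 0.00729;  (-1·δL/L)² = (-1×0.0420)² = 0.00176
δρ/ρ = √(0.0121) = 0.110

11.0%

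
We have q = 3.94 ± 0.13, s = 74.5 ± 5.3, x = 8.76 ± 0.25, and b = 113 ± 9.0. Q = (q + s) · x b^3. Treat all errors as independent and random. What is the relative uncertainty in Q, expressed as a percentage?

Let u = q + s = 78.4. δu = √(δq² + δs²) = √(0.0169 + 28.1) = 5.30, so δu/u = 0.0676.
Q is then a monomial in u, x, b:
δQ/Q = √((δu/u)² + (1·δx/x)² + (3·δb/b)²) = √(0.00457 + 0.000814 + 0.0571) = 0.250

25.0%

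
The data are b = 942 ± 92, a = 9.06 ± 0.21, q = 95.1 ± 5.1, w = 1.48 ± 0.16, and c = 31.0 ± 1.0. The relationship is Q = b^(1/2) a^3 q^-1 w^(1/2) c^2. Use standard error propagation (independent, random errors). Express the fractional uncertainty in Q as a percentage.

Products/powers → add relative errors in quadrature, weighted by exponent:
  (½·δb/b)² = (0.5×0.0977)² = 0.00238;  (3·δa/a)² = (3×0.0232)² = 0.00484;  (-1·δq/q)² = (-1×0.0536)² = 0.00288;  (½·δw/w)² = (0.5×0.108)² = 0.00292;  (2·δc/c)² = (2×0.0323)² = 0.00416
δQ/Q = √(0.0172) = 0.131

13.1%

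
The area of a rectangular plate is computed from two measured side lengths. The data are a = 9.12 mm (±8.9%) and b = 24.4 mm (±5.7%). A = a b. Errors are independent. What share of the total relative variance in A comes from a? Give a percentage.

70.9%

(δA/A)² = (1·δa/a)² + (1·δb/b)²
  a term: (1×0.0890)² = 0.00792
  b term: (1×0.0570)² = 0.00325
Total = 0.0112. Share from a = 0.00792/0.0112 = 0.709.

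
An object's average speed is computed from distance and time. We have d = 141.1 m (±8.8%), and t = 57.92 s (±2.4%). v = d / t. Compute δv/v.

0.0912

For a monomial v ∝ d, t^-1, fractional errors add in quadrature:
  (1·δd/d)² = (1×0.0880)² = 0.00774;  (-1·δt/t)² = (-1×0.0240)² = 0.000576
δv/v = √(0.00832) = 0.0912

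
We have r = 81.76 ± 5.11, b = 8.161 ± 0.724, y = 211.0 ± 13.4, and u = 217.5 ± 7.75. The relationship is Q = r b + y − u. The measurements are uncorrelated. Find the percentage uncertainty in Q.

Let p = r·b = 667.2. δp/p = √((1·δr/r)² + (1·δb/b)²) = √(0.00391 + 0.00787) = 0.109, so δp = 72.4.
Q = p + y − u: δQ = √(δp² + δy² + δu²) = √(5240 + 180 + 60.1) = 74.0
Q = 660.7, so δQ/Q = 74.0/660.7 = 0.112.

11.2%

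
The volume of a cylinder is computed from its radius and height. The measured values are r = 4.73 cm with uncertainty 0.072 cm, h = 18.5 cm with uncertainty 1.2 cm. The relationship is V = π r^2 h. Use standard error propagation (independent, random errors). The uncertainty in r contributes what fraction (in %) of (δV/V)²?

(δV/V)² = (2·δr/r)² + (1·δh/h)²
  r term: (2×0.0152)² = 0.000927
  h term: (1×0.0649)² = 0.00421
Total = 0.00513. Share from r = 0.000927/0.00513 = 0.181.

18.1%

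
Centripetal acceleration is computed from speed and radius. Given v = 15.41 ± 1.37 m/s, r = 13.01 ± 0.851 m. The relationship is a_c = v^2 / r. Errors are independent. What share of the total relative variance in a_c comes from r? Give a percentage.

11.9%

(δa_c/a_c)² = (2·δv/v)² + (-1·δr/r)²
  v term: (2×0.0889)² = 0.0316
  r term: (-1×0.0654)² = 0.00428
Total = 0.0359. Share from r = 0.00428/0.0359 = 0.119.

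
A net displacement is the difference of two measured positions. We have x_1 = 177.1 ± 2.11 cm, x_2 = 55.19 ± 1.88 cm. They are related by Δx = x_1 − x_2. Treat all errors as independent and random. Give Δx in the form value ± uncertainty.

121.9 ± 2.83 cm

Each term contributes (cᵢ δxᵢ)² to (δΔx)²:
  (δx_1)² = 4.45;  (δx_2)² = 3.53
δΔx = √(7.99) = 2.83 cm
Δx = 121.9 cm.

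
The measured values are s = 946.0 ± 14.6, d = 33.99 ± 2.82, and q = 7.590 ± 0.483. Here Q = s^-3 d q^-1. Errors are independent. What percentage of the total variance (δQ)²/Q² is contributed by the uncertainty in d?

(δQ/Q)² = (-3·δs/s)² + (1·δd/d)² + (-1·δq/q)²
  s term: (-3×0.0154)² = 0.00214
  d term: (1×0.0830)² = 0.00688
  q term: (-1×0.0636)² = 0.00405
Total = 0.0131. Share from d = 0.00688/0.0131 = 0.526.

52.6%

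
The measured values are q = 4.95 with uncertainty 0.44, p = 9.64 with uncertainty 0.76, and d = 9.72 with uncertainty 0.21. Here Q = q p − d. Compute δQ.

Let w = q·p = 47.7. δw/w = √((1·δq/q)² + (1·δp/p)²) = √(0.00790 + 0.00622) = 0.119, so δw = 5.67.
Q = w − d: δQ = √(δw² + δd²) = √(32.1 + 0.0441) = 5.67

5.67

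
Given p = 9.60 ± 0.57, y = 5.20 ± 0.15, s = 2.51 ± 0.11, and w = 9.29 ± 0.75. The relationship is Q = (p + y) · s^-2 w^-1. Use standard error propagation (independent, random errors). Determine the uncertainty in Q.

Let u = p + y = 14.8. δu = √(δp² + δy²) = √(0.325 + 0.0225) = 0.589, so δu/u = 0.0398.
Q is then a monomial in u, s, w:
δQ/Q = √((δu/u)² + (-2·δs/s)² + (-1·δw/w)²) = √(0.00159 + 0.00768 + 0.00652) = 0.126
Q = 0.253, so δQ = 0.126 × 0.253 = 0.0318.

0.0318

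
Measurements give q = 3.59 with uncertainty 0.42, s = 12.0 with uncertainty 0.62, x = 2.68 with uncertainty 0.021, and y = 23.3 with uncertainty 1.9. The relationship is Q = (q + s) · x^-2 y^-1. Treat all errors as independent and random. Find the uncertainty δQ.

Let u = q + s = 15.6. δu = √(δq² + δs²) = √(0.176 + 0.384) = 0.749, so δu/u = 0.0480.
Q is then a monomial in u, x, y:
δQ/Q = √((δu/u)² + (-2·δx/x)² + (-1·δy/y)²) = √(0.00231 + 0.000246 + 0.00665) = 0.0959
Q = 0.0932, so δQ = 0.0959 × 0.0932 = 0.00894.

0.00894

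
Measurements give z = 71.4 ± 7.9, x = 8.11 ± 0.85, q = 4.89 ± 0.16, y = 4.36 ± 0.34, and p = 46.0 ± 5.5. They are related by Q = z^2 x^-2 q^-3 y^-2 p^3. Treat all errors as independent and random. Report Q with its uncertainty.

3390 ± 1720

Since Q is a product/quotient, work with relative uncertainties:
  (2·δz/z)² = (2×0.111)² = 0.0490;  (-2·δx/x)² = (-2×0.105)² = 0.0439;  (-3·δq/q)² = (-3×0.0327)² = 0.00964;  (-2·δy/y)² = (-2×0.0780)² = 0.0243;  (3·δp/p)² = (3×0.120)² = 0.129
δQ/Q = √(0.256) = 0.506
Q = 3390, so δQ = 0.506 × 3390 = 1720.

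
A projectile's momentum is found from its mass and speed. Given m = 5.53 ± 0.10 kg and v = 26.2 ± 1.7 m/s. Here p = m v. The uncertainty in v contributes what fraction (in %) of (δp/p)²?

(δp/p)² = (1·δm/m)² + (1·δv/v)²
  m term: (1×0.0181)² = 0.000327
  v term: (1×0.0649)² = 0.00421
Total = 0.00454. Share from v = 0.00421/0.00454 = 0.928.

92.8%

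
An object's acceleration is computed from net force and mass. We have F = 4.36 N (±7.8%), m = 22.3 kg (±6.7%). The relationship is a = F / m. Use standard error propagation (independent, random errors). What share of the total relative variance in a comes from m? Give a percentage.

42.5%

(δa/a)² = (1·δF/F)² + (-1·δm/m)²
  F term: (1×0.0780)² = 0.00608
  m term: (-1×0.0670)² = 0.00449
Total = 0.0106. Share from m = 0.00449/0.0106 = 0.425.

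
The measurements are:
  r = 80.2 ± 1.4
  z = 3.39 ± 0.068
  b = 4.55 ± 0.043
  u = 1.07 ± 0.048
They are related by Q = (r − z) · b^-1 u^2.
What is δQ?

1.78

Let w = r − z = 76.8. δw = √(δr² + δz²) = √(1.96 + 0.00462) = 1.40, so δw/w = 0.0182.
Q is then a monomial in w, b, u:
δQ/Q = √((δw/w)² + (-1·δb/b)² + (2·δu/u)²) = √(0.000333 + 8.93e-05 + 0.00805) = 0.0920
Q = 19.3, so δQ = 0.0920 × 19.3 = 1.78.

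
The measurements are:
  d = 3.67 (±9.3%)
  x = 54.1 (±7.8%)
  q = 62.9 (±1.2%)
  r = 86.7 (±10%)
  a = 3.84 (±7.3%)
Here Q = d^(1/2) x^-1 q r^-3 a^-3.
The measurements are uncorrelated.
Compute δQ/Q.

Since Q is a product/quotient, work with relative uncertainties:
  (½·δd/d)² = (0.5×0.0930)² = 0.00216;  (-1·δx/x)² = (-1×0.0780)² = 0.00608;  (1·δq/q)² = (1×0.0120)² = 0.000144;  (-3·δr/r)² = (-3×0.100)² = 0.0900;  (-3·δa/a)² = (-3×0.0730)² = 0.0480
δQ/Q = √(0.146) = 0.383

0.383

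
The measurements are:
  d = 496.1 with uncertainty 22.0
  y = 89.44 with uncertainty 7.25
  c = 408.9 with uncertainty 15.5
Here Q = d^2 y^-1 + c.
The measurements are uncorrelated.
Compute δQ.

Let p = d^2·y^-1 = 2752. δp/p = √((2·δd/d)² + (-1·δy/y)²) = √(0.00787 + 0.00657) = 0.120, so δp = 331.
Q = p + c: δQ = √(δp² + δc²) = √(1.09e+05 + 240) = 331

331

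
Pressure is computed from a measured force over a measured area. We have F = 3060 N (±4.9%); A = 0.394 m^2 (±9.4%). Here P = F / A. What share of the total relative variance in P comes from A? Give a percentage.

78.6%

(δP/P)² = (1·δF/F)² + (-1·δA/A)²
  F term: (1×0.0490)² = 0.00240
  A term: (-1×0.0940)² = 0.00884
Total = 0.0112. Share from A = 0.00884/0.0112 = 0.786.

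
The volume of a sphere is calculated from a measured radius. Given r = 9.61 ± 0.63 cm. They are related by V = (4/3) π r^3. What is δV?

731 cm^3

V ∝ r^3, so δV/V = |3| · δr/r = 3 × 0.0656 = 0.197.
V = 3720 cm^3, so δV = 0.197 × 3720 = 731 cm^3.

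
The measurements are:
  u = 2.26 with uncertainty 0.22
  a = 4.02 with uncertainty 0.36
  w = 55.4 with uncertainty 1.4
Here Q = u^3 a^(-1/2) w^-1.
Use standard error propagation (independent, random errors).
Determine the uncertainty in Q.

Relative error in a monomial: (δQ/Q)² = Σ (nᵢ · δxᵢ/xᵢ)².
  (3·δu/u)² = (3×0.0973)² = 0.0853;  (−½·δa/a)² = (-0.5×0.0896)² = 0.00200;  (-1·δw/w)² = (-1×0.0253)² = 0.000639
δQ/Q = √(0.0879) = 0.297
Q = 0.104, so δQ = 0.297 × 0.104 = 0.0308.

0.0308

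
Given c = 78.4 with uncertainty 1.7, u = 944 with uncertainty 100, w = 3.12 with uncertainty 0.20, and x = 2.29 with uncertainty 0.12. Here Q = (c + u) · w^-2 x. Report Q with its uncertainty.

Let h = c + u = 1020. δh = √(δc² + δu²) = √(2.89 + 10000) = 100, so δh/h = 0.0978.
Q is then a monomial in h, w, x:
δQ/Q = √((δh/h)² + (-2·δw/w)² + (1·δx/x)²) = √(0.00957 + 0.0164 + 0.00275) = 0.170
Q = 241, so δQ = 0.170 × 241 = 40.8.

241 ± 40.8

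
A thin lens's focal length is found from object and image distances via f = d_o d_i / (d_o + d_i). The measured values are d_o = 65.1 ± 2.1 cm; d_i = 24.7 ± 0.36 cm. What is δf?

∂f/∂d_o = (d_i/(d_o+d_i))² = 0.0757;  ∂f/∂d_i = (d_o/(d_o+d_i))² = 0.526
δf = √((∂f/∂d_o · δd_o)² + (∂f/∂d_i · δd_i)²) = √(0.0252 + 0.0358) = 0.247 cm

0.247 cm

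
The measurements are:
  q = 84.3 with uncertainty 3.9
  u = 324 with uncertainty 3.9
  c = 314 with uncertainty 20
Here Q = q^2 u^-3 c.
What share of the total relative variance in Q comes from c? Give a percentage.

(δQ/Q)² = (2·δq/q)² + (-3·δu/u)² + (1·δc/c)²
  q term: (2×0.0463)² = 0.00856
  u term: (-3×0.0120)² = 0.00130
  c term: (1×0.0637)² = 0.00406
Total = 0.0139. Share from c = 0.00406/0.0139 = 0.291.

29.1%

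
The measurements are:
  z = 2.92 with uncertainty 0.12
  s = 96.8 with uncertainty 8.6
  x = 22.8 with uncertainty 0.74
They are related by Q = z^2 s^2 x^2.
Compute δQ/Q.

0.206

Relative error in a monomial: (δQ/Q)² = Σ (nᵢ · δxᵢ/xᵢ)².
  (2·δz/z)² = (2×0.0411)² = 0.00676;  (2·δs/s)² = (2×0.0888)² = 0.0316;  (2·δx/x)² = (2×0.0325)² = 0.00421
δQ/Q = √(0.0425) = 0.206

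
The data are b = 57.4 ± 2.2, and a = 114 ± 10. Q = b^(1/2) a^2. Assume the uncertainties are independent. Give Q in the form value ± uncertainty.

98500 ± 17400

For a monomial Q ∝ b^(1/2), a^2, fractional errors add in quadrature:
  (½·δb/b)² = (0.5×0.0383)² = 0.000367;  (2·δa/a)² = (2×0.0877)² = 0.0308
δQ/Q = √(0.0311) = 0.176
Q = 98500, so δQ = 0.176 × 98500 = 17400.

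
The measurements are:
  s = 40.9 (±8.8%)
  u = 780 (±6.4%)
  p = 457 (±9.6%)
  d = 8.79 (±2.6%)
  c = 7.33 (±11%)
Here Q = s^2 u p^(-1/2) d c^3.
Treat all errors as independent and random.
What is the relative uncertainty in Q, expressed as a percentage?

Q is a product of powers, so relative uncertainties combine in quadrature:
  (2·δs/s)² = (2×0.0880)² = 0.0310;  (1·δu/u)² = (1×0.0640)² = 0.00410;  (−½·δp/p)² = (-0.5×0.0960)² = 0.00230;  (1·δd/d)² = (1×0.0260)² = 0.000676;  (3·δc/c)² = (3×0.110)² = 0.109
δQ/Q = √(0.147) = 0.383

38.3%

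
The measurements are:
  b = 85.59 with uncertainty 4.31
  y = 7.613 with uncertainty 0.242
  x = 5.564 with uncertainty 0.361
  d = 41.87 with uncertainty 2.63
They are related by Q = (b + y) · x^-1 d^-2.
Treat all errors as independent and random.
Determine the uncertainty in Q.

Let u = b + y = 93.20. δu = √(δb² + δy²) = √(18.6 + 0.0586) = 4.32, so δu/u = 0.0463.
Q is then a monomial in u, x, d:
δQ/Q = √((δu/u)² + (-1·δx/x)² + (-2·δd/d)²) = √(0.00215 + 0.00421 + 0.0158) = 0.149
Q = 0.009555, so δQ = 0.149 × 0.009555 = 0.00142.

0.00142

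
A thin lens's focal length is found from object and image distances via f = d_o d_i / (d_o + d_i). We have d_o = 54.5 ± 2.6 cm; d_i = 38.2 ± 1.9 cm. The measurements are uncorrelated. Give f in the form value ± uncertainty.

22.5 ± 0.791 cm

∂f/∂d_o = (d_i/(d_o+d_i))² = 0.170;  ∂f/∂d_i = (d_o/(d_o+d_i))² = 0.346
δf = √((∂f/∂d_o · δd_o)² + (∂f/∂d_i · δd_i)²) = √(0.195 + 0.431) = 0.791 cm
f = 22.5 cm.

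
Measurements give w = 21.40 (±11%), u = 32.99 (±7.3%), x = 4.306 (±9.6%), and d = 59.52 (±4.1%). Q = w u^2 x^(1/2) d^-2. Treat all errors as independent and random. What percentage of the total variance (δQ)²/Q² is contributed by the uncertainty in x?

5.43%

(δQ/Q)² = (1·δw/w)² + (2·δu/u)² + (½·δx/x)² + (-2·δd/d)²
  w term: (1×0.110)² = 0.0121
  u term: (2×0.0730)² = 0.0213
  x term: (0.5×0.0960)² = 0.00230
  d term: (-2×0.0410)² = 0.00672
Total = 0.0424. Share from x = 0.00230/0.0424 = 0.0543.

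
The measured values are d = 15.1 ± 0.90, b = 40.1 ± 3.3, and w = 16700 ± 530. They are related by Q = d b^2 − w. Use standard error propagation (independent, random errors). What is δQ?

Let p = d·b^2 = 24300. δp/p = √((1·δd/d)² + (2·δb/b)²) = √(0.00355 + 0.0271) = 0.175, so δp = 4250.
Q = p − w: δQ = √(δp² + δw²) = √(1.81e+07 + 2.81e+05) = 4280

4280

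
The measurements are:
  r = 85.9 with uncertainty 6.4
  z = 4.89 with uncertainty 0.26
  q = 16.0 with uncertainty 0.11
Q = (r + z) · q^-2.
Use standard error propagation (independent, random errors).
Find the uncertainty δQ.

0.0255

Let u = r + z = 90.8. δu = √(δr² + δz²) = √(41.0 + 0.0676) = 6.41, so δu/u = 0.0706.
Q is then a monomial in u, q:
δQ/Q = √((δu/u)² + (-2·δq/q)²) = √(0.00498 + 0.000189) = 0.0719
Q = 0.355, so δQ = 0.0719 × 0.355 = 0.0255.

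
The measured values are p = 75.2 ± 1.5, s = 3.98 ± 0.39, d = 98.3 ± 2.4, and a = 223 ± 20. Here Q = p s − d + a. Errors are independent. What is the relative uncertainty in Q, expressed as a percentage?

8.51%

Let w = p·s = 299. δw/w = √((1·δp/p)² + (1·δs/s)²) = √(0.000398 + 0.00960) = 0.1000, so δw = 29.9.
Q = w − d + a: δQ = √(δw² + δd² + δa²) = √(896 + 5.76 + 400) = 36.1
Q = 424, so δQ/Q = 36.1/424 = 0.0851.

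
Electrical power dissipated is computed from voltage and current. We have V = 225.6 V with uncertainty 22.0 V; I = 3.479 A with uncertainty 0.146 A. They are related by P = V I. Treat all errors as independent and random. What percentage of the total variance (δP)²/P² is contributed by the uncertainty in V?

(δP/P)² = (1·δV/V)² + (1·δI/I)²
  V term: (1×0.0975)² = 0.00951
  I term: (1×0.0420)² = 0.00176
Total = 0.0113. Share from V = 0.00951/0.0113 = 0.844.

84.4%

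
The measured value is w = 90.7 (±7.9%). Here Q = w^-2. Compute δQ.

Q ∝ w^-2, so δQ/Q = |-2| · δw/w = 2 × 0.0790 = 0.158.
Q = 0.000122, so δQ = 0.158 × 0.000122 = 1.92e-05.

1.92e-05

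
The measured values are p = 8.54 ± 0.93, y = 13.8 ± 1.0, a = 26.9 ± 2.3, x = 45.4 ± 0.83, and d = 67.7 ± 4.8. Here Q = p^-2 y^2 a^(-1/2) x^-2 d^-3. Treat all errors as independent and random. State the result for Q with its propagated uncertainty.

(7.87 ± 2.69) × 10^-10

Products/powers → add relative errors in quadrature, weighted by exponent:
  (-2·δp/p)² = (-2×0.109)² = 0.0474;  (2·δy/y)² = (2×0.0725)² = 0.0210;  (−½·δa/a)² = (-0.5×0.0855)² = 0.00183;  (-2·δx/x)² = (-2×0.0183)² = 0.00134;  (-3·δd/d)² = (-3×0.0709)² = 0.0452
δQ/Q = √(0.117) = 0.342
Q = 7.87e-10, so δQ = 0.342 × 7.87e-10 = 2.69e-10.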